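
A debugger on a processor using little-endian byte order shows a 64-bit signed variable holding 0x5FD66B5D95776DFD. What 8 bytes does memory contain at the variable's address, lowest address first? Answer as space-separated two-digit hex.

Split into bytes (most-significant first): 5F D6 6B 5D 95 77 6D FD.
Little-endian stores the least-significant byte at the lowest address.
So at ascending addresses the bytes are FD 6D 77 95 5D 6B D6 5F.

FD 6D 77 95 5D 6B D6 5F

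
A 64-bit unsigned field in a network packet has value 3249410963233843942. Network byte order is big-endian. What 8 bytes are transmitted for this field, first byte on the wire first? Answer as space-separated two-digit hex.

3249410963233843942 in hexadecimal, padded to 64 bits, is 0x2D183A0E10D02AE6.
Split into bytes (most-significant first): 2D 18 3A 0E 10 D0 2A E6.
In big-endian order the high byte comes first in memory.
So the memory order matches the most-significant-first order: 2D 18 3A 0E 10 D0 2A E6.

2D 18 3A 0E 10 D0 2A E6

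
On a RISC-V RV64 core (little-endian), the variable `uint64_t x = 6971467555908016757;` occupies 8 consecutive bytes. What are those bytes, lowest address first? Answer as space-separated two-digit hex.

6971467555908016757 in hexadecimal, padded to 64 bits, is 0x60BFA0CE410EDA75.
Split into bytes (most-significant first): 60 BF A0 CE 41 0E DA 75.
Little-endian stores the least-significant byte at the lowest address.
So at ascending addresses the bytes are 75 DA 0E 41 CE A0 BF 60.

75 DA 0E 41 CE A0 BF 60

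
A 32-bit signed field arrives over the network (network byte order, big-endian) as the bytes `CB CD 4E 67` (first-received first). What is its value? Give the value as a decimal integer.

-875737497

Big-endian stores the most-significant byte at the lowest address.
The bytes are already most-significant first: 0xCBCD4E67.
Top bit is set, so as a signed 32-bit value this is 0xCBCD4E67 − 2^32 = -875737497.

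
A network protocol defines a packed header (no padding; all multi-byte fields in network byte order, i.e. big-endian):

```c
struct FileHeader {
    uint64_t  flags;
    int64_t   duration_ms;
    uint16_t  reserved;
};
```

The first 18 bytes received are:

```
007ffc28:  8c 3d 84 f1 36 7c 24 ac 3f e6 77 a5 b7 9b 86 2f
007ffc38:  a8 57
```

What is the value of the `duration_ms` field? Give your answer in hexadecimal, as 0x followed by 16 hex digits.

0x3FE677A5B79B862F

`duration_ms` follows `flags` (8 bytes), so it starts at byte offset 8 and occupies 8 bytes.
Bytes at offsets 8..15: 3F E6 77 A5 B7 9B 86 2F.
Big-endian: lowest address holds the most-significant byte.
The bytes are already most-significant first: 0x3FE677A5B79B862F.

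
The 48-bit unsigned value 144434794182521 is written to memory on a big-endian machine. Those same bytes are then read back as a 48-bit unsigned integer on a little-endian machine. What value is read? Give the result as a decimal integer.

144434794182521 in 48-bit hexadecimal is 0x835CD899B779.
Stored big-endian, the bytes at ascending addresses are 83 5C D8 99 B7 79.
Read back as little-endian, the first byte is least significant, giving 0x79B799D85C83.
0x79B799D85C83 = 133829467069571.

133829467069571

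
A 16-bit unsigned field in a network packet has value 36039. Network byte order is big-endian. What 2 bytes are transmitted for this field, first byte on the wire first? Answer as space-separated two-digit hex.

36039 in hexadecimal, padded to 16 bits, is 0x8CC7.
Split into bytes (most-significant first): 8C C7.
Big-endian stores the most-significant byte at the lowest address.
So the memory order matches the most-significant-first order: 8C C7.

8C C7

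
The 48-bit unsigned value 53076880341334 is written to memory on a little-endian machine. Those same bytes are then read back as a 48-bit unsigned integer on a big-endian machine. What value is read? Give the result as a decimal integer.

53076880341334 in 48-bit hexadecimal is 0x3045EC993956.
Stored little-endian, the bytes at ascending addresses are 56 39 99 EC 45 30.
Read back as big-endian, the last byte is least significant, giving 0x563999EC4530.
0x563999EC4530 = 94805395522864.

94805395522864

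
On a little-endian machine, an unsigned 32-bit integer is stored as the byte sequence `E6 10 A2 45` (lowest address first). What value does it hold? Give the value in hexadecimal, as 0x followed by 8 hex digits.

In little-endian order the low byte comes first in memory.
Reassemble most-significant byte first: 45 A2 10 E6 → 0x45A210E6.

0x45A210E6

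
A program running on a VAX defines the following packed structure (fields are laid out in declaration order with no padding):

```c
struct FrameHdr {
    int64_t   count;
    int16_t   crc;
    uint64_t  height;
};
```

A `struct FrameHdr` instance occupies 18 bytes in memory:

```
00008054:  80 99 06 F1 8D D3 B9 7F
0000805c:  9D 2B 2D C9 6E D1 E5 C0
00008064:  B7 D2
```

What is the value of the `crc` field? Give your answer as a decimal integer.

`crc` follows `count` (8 bytes), so it starts at byte offset 8 and occupies 2 bytes.
Bytes at offsets 8..9: 9D 2B.
Little-endian: lowest address holds the least-significant byte.
Reassemble most-significant byte first: 2B 9D → 0x2B9D.
0x2B9D = 11165.

11165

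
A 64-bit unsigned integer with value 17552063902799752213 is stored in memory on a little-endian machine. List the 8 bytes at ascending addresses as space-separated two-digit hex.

15 EC 55 F1 1F 75 95 F3

17552063902799752213 in hexadecimal, padded to 64 bits, is 0xF395751FF155EC15.
Split into bytes (most-significant first): F3 95 75 1F F1 55 EC 15.
Little-endian: lowest address holds the least-significant byte.
So at ascending addresses the bytes are 15 EC 55 F1 1F 75 95 F3.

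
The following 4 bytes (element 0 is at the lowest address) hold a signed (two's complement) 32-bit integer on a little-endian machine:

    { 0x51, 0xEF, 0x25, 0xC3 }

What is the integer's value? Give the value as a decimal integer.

-1020924079

In little-endian order the low byte comes first in memory.
Reassemble most-significant byte first: C3 25 EF 51 → 0xC325EF51.
Top bit is set, so as a signed 32-bit value this is 0xC325EF51 − 2^32 = -1020924079.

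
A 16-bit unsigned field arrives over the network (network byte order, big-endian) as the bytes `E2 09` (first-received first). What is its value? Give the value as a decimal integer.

57865

Big-endian stores the most-significant byte at the lowest address.
The bytes are already most-significant first: 0xE209.
0xE209 = 57865.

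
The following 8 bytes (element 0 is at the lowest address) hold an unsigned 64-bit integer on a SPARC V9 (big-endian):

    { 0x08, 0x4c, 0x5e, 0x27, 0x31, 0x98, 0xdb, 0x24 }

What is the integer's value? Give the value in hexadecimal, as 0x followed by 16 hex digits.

Big-endian stores the most-significant byte at the lowest address.
The bytes are already most-significant first: 0x084C5E273198DB24.

0x084C5E273198DB24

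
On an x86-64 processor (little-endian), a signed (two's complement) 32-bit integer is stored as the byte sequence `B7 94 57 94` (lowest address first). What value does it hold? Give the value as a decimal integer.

Little-endian stores the least-significant byte at the lowest address.
Reassemble most-significant byte first: 94 57 94 B7 → 0x945794B7.
Top bit is set, so as a signed 32-bit value this is 0x945794B7 − 2^32 = -1806199625.

-1806199625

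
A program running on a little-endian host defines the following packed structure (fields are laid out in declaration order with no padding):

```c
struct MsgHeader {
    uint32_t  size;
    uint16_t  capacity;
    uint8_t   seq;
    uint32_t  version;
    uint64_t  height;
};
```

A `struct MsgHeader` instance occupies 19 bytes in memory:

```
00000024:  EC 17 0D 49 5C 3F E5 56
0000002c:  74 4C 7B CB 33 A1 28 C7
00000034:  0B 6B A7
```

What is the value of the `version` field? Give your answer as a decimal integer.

`version` follows `size` (4 B), `capacity` (2 B), `seq` (1 B), so it starts at offset 4 + 2 + 1 = 7 and occupies 4 bytes.
Bytes at offsets 7..10: 56 74 4C 7B.
Little-endian stores the least-significant byte at the lowest address.
Reassemble most-significant byte first: 7B 4C 74 56 → 0x7B4C7456.
0x7B4C7456 = 2068608086.

2068608086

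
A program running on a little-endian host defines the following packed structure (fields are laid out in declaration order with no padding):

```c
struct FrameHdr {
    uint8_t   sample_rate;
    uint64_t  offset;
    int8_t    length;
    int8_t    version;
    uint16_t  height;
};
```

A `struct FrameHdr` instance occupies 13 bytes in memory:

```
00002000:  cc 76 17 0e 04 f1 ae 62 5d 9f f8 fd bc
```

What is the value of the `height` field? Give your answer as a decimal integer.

`height` follows `sample_rate` (1 B), `offset` (8 B), `length` (1 B), `version` (1 B), so it starts at offset 1 + 8 + 1 + 1 = 11 and occupies 2 bytes.
Bytes at offsets 11..12: FD BC.
Little-endian stores the least-significant byte at the lowest address.
Reassemble most-significant byte first: BC FD → 0xBCFD.
0xBCFD = 48381.

48381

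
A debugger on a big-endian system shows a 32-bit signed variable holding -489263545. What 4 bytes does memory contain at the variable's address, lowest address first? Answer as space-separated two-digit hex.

Two's complement of -489263545 in 32 bits: 489263545 = 0x1D2991B9; invert → 0xE2D66E46; add 1 → 0xE2D66E47.
Split into bytes (most-significant first): E2 D6 6E 47.
In big-endian order the high byte comes first in memory.
So the memory order matches the most-significant-first order: E2 D6 6E 47.

E2 D6 6E 47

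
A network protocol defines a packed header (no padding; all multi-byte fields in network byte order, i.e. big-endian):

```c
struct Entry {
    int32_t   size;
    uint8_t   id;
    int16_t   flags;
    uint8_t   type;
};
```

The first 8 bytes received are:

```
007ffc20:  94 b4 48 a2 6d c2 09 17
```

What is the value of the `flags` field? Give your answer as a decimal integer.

`flags` follows `size` (4 B), `id` (1 B), so it starts at offset 4 + 1 = 5 and occupies 2 bytes.
Bytes at offsets 5..6: C2 09.
Big-endian: lowest address holds the most-significant byte.
The bytes are already most-significant first: 0xC209.
Top bit is set, so as a signed 16-bit value this is 0xC209 − 2^16 = -15863.

-15863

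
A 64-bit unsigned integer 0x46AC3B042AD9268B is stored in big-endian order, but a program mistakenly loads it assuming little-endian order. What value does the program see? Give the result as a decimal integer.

10026940394869861446

Stored big-endian, the bytes at ascending addresses are 46 AC 3B 04 2A D9 26 8B.
Read back as little-endian, the first byte is least significant, giving 0x8B26D92A043BAC46.
0x8B26D92A043BAC46 = 10026940394869861446.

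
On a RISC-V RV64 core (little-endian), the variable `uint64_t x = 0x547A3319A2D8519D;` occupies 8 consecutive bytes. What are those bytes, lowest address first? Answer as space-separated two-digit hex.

9D 51 D8 A2 19 33 7A 54

Split into bytes (most-significant first): 54 7A 33 19 A2 D8 51 9D.
Little-endian: lowest address holds the least-significant byte.
So at ascending addresses the bytes are 9D 51 D8 A2 19 33 7A 54.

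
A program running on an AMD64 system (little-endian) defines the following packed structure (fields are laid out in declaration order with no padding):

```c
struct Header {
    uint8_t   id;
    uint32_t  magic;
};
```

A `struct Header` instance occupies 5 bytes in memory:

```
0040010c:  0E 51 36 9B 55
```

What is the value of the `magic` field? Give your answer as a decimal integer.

`magic` follows `id` (1 byte), so it starts at byte offset 1 and occupies 4 bytes.
Bytes at offsets 1..4: 51 36 9B 55.
Little-endian: lowest address holds the least-significant byte.
Reassemble most-significant byte first: 55 9B 36 51 → 0x559B3651.
0x559B3651 = 1436235345.

1436235345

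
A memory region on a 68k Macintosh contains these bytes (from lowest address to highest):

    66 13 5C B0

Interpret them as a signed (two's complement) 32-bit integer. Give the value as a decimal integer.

Big-endian stores the most-significant byte at the lowest address.
The bytes are already most-significant first: 0x66135CB0.
0x66135CB0 = 1712544944.

1712544944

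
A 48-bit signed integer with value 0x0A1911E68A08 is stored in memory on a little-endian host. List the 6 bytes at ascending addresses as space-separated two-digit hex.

Split into bytes (most-significant first): 0A 19 11 E6 8A 08.
Little-endian: lowest address holds the least-significant byte.
So at ascending addresses the bytes are 08 8A E6 11 19 0A.

08 8A E6 11 19 0A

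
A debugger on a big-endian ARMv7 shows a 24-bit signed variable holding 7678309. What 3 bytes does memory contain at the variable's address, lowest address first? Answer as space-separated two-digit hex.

75 29 65

7678309 in hexadecimal, padded to 24 bits, is 0x752965.
Split into bytes (most-significant first): 75 29 65.
Big-endian: lowest address holds the most-significant byte.
So the memory order matches the most-significant-first order: 75 29 65.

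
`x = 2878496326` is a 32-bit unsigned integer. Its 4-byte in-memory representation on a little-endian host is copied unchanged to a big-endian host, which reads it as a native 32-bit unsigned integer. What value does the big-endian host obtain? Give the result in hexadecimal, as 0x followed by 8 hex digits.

2878496326 in 32-bit hexadecimal is 0xAB925E46.
Stored little-endian, the bytes at ascending addresses are 46 5E 92 AB.
Read back as big-endian, the last byte is least significant, giving 0x465E92AB.

0x465E92AB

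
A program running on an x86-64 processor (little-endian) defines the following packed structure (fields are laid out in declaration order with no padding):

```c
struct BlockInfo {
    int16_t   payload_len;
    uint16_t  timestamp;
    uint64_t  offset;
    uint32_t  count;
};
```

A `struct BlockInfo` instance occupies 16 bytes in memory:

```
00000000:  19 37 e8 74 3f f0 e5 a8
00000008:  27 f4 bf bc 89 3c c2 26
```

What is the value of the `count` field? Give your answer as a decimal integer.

650263689

`count` follows `payload_len` (2 B), `timestamp` (2 B), `offset` (8 B), so it starts at offset 2 + 2 + 8 = 12 and occupies 4 bytes.
Bytes at offsets 12..15: 89 3C C2 26.
In little-endian order the low byte comes first in memory.
Reassemble most-significant byte first: 26 C2 3C 89 → 0x26C23C89.
0x26C23C89 = 650263689.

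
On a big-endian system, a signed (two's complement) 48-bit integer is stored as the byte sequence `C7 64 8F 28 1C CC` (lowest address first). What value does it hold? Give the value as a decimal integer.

-62240264282932

Big-endian: lowest address holds the most-significant byte.
The bytes are already most-significant first: 0xC7648F281CCC.
Top bit is set, so as a signed 48-bit value this is 0xC7648F281CCC − 2^48 = -62240264282932.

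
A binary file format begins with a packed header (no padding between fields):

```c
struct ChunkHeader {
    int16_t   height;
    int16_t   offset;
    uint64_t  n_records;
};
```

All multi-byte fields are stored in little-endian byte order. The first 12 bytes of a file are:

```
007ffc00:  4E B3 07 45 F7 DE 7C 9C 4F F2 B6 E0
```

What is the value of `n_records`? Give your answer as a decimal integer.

`n_records` follows `height` (2 B), `offset` (2 B), so it starts at offset 2 + 2 = 4 and occupies 8 bytes.
Bytes at offsets 4..11: F7 DE 7C 9C 4F F2 B6 E0.
Little-endian stores the least-significant byte at the lowest address.
Reassemble most-significant byte first: E0 B6 F2 4F 9C 7C DE F7 → 0xE0B6F24F9C7CDEF7.
0xE0B6F24F9C7CDEF7 = 16192395933998964471.

16192395933998964471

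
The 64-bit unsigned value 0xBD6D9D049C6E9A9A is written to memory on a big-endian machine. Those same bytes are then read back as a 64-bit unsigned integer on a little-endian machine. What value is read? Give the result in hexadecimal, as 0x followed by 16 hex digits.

Stored big-endian, the bytes at ascending addresses are BD 6D 9D 04 9C 6E 9A 9A.
Read back as little-endian, the first byte is least significant, giving 0x9A9A6E9C049D6DBD.

0x9A9A6E9C049D6DBD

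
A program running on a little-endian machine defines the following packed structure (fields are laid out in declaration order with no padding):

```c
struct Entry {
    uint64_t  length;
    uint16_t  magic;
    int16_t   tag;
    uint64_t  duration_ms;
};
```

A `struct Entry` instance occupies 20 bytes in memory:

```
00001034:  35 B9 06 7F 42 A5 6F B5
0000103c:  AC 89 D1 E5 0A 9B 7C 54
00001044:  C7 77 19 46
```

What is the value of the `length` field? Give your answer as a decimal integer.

13073849948297410869

`length` is the first field, at byte offset 0, occupying 8 bytes.
Bytes at offsets 0..7: 35 B9 06 7F 42 A5 6F B5.
Little-endian: lowest address holds the least-significant byte.
Reassemble most-significant byte first: B5 6F A5 42 7F 06 B9 35 → 0xB56FA5427F06B935.
0xB56FA5427F06B935 = 13073849948297410869.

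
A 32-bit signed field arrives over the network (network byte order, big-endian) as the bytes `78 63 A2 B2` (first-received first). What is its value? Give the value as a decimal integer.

In big-endian order the high byte comes first in memory.
The bytes are already most-significant first: 0x7863A2B2.
0x7863A2B2 = 2019795634.

2019795634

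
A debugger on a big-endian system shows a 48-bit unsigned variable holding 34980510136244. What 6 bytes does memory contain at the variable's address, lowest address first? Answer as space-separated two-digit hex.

34980510136244 in hexadecimal, padded to 48 bits, is 0x1FD088E177B4.
Split into bytes (most-significant first): 1F D0 88 E1 77 B4.
In big-endian order the high byte comes first in memory.
So the memory order matches the most-significant-first order: 1F D0 88 E1 77 B4.

1F D0 88 E1 77 B4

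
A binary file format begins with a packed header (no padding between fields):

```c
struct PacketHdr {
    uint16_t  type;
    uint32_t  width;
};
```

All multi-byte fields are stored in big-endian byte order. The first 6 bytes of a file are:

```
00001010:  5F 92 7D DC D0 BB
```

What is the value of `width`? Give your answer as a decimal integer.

2111623355

`width` follows `type` (2 bytes), so it starts at byte offset 2 and occupies 4 bytes.
Bytes at offsets 2..5: 7D DC D0 BB.
Big-endian stores the most-significant byte at the lowest address.
The bytes are already most-significant first: 0x7DDCD0BB.
0x7DDCD0BB = 2111623355.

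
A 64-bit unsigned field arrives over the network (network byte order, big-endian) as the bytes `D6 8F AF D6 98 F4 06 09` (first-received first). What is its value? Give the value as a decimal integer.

Big-endian stores the most-significant byte at the lowest address.
The bytes are already most-significant first: 0xD68FAFD698F40609.
0xD68FAFD698F40609 = 15460769382010193417.

15460769382010193417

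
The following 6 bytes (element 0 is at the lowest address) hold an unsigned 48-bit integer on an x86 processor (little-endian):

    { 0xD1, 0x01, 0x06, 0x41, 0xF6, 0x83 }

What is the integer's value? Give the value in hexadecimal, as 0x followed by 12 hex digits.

In little-endian order the low byte comes first in memory.
Reassemble most-significant byte first: 83 F6 41 06 01 D1 → 0x83F6410601D1.

0x83F6410601D1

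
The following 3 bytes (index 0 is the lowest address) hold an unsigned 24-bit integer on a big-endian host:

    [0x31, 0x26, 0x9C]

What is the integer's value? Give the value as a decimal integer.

Big-endian: lowest address holds the most-significant byte.
The bytes are already most-significant first: 0x31269C.
0x31269C = 3221148.

3221148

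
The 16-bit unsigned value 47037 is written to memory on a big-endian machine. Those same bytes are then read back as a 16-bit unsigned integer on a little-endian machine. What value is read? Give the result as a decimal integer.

48567

47037 in 16-bit hexadecimal is 0xB7BD.
Stored big-endian, the bytes at ascending addresses are B7 BD.
Read back as little-endian, the first byte is least significant, giving 0xBDB7.
0xBDB7 = 48567.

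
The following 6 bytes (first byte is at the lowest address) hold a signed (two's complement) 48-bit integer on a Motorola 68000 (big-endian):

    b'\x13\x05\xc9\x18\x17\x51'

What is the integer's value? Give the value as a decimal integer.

Big-endian stores the most-significant byte at the lowest address.
The bytes are already most-significant first: 0x1305C9181751.
0x1305C9181751 = 20915569563473.

20915569563473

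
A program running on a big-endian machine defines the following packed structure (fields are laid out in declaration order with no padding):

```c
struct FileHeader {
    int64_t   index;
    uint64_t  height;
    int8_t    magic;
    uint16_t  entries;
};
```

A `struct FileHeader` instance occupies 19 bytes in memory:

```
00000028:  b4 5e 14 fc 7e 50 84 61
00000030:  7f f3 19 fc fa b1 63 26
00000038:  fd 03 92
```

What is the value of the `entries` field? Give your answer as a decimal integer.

`entries` follows `index` (8 B), `height` (8 B), `magic` (1 B), so it starts at offset 8 + 8 + 1 = 17 and occupies 2 bytes.
Bytes at offsets 17..18: 03 92.
In big-endian order the high byte comes first in memory.
The bytes are already most-significant first: 0x0392.
0x0392 = 914.

914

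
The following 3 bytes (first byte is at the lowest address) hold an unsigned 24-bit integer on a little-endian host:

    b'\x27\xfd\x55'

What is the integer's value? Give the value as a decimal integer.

5635367

Little-endian stores the least-significant byte at the lowest address.
Reassemble most-significant byte first: 55 FD 27 → 0x55FD27.
0x55FD27 = 5635367.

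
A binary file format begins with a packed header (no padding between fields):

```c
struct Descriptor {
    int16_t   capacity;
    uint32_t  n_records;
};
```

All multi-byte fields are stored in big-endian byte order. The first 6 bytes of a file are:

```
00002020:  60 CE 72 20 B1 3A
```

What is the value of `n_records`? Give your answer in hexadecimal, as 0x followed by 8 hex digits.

`n_records` follows `capacity` (2 bytes), so it starts at byte offset 2 and occupies 4 bytes.
Bytes at offsets 2..5: 72 20 B1 3A.
In big-endian order the high byte comes first in memory.
The bytes are already most-significant first: 0x7220B13A.

0x7220B13A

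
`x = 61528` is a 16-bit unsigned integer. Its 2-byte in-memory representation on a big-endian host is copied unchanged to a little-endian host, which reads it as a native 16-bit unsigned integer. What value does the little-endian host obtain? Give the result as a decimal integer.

61528 in 16-bit hexadecimal is 0xF058.
Stored big-endian, the bytes at ascending addresses are F0 58.
Read back as little-endian, the first byte is least significant, giving 0x58F0.
0x58F0 = 22768.

22768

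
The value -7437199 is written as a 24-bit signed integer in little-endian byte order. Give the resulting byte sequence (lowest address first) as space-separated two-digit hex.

Two's complement of -7437199 in 24 bits: 7437199 = 0x717B8F; invert → 0x8E8470; add 1 → 0x8E8471.
Split into bytes (most-significant first): 8E 84 71.
Little-endian stores the least-significant byte at the lowest address.
So at ascending addresses the bytes are 71 84 8E.

71 84 8E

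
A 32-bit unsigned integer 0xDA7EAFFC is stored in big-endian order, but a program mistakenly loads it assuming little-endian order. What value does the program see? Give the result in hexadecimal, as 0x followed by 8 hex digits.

0xFCAF7EDA

Stored big-endian, the bytes at ascending addresses are DA 7E AF FC.
Read back as little-endian, the first byte is least significant, giving 0xFCAF7EDA.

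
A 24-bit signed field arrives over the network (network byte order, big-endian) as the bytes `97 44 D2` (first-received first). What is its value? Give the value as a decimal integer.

-6863662

In big-endian order the high byte comes first in memory.
The bytes are already most-significant first: 0x9744D2.
Top bit is set, so as a signed 24-bit value this is 0x9744D2 − 2^24 = -6863662.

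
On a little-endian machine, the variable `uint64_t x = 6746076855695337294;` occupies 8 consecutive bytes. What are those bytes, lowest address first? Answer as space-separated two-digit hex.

4E 67 34 73 28 E1 9E 5D

6746076855695337294 in hexadecimal, padded to 64 bits, is 0x5D9EE1287334674E.
Split into bytes (most-significant first): 5D 9E E1 28 73 34 67 4E.
Little-endian: lowest address holds the least-significant byte.
So at ascending addresses the bytes are 4E 67 34 73 28 E1 9E 5D.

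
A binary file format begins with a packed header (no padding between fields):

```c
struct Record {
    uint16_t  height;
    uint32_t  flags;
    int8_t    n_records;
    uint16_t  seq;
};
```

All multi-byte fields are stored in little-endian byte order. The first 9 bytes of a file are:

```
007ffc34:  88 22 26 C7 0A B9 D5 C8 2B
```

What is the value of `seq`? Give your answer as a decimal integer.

`seq` follows `height` (2 B), `flags` (4 B), `n_records` (1 B), so it starts at offset 2 + 4 + 1 = 7 and occupies 2 bytes.
Bytes at offsets 7..8: C8 2B.
Little-endian: lowest address holds the least-significant byte.
Reassemble most-significant byte first: 2B C8 → 0x2BC8.
0x2BC8 = 11208.

11208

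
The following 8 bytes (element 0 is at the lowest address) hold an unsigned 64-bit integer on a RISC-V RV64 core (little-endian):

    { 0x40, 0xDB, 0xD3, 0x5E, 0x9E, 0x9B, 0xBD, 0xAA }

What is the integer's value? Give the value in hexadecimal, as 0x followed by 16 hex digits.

Little-endian stores the least-significant byte at the lowest address.
Reassemble most-significant byte first: AA BD 9B 9E 5E D3 DB 40 → 0xAABD9B9E5ED3DB40.

0xAABD9B9E5ED3DB40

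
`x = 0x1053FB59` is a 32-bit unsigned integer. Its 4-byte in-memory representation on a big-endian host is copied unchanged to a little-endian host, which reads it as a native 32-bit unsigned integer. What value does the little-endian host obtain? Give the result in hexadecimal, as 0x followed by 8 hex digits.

0x59FB5310

Stored big-endian, the bytes at ascending addresses are 10 53 FB 59.
Read back as little-endian, the first byte is least significant, giving 0x59FB5310.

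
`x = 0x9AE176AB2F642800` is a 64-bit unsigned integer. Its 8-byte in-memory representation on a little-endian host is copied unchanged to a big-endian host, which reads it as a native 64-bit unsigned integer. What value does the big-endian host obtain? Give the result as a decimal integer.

11369154971361690

Stored little-endian, the bytes at ascending addresses are 00 28 64 2F AB 76 E1 9A.
Read back as big-endian, the last byte is least significant, giving 0x0028642FAB76E19A.
0x0028642FAB76E19A = 11369154971361690.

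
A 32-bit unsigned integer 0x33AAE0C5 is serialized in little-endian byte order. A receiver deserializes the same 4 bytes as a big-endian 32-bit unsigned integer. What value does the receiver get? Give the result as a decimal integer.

3319835187

Stored little-endian, the bytes at ascending addresses are C5 E0 AA 33.
Read back as big-endian, the last byte is least significant, giving 0xC5E0AA33.
0xC5E0AA33 = 3319835187.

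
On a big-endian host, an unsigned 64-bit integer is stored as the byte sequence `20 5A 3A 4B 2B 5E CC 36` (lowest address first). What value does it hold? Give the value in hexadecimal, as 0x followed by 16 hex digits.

0x205A3A4B2B5ECC36

In big-endian order the high byte comes first in memory.
The bytes are already most-significant first: 0x205A3A4B2B5ECC36.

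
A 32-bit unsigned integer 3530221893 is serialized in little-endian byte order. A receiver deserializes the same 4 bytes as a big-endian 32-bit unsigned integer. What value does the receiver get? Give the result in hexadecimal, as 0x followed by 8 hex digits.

0x45E96AD2

3530221893 in 32-bit hexadecimal is 0xD26AE945.
Stored little-endian, the bytes at ascending addresses are 45 E9 6A D2.
Read back as big-endian, the last byte is least significant, giving 0x45E96AD2.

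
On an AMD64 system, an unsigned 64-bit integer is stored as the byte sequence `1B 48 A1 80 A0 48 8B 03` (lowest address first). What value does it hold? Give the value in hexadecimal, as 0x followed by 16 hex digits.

0x038B48A080A1481B

Little-endian stores the least-significant byte at the lowest address.
Reassemble most-significant byte first: 03 8B 48 A0 80 A1 48 1B → 0x038B48A080A1481B.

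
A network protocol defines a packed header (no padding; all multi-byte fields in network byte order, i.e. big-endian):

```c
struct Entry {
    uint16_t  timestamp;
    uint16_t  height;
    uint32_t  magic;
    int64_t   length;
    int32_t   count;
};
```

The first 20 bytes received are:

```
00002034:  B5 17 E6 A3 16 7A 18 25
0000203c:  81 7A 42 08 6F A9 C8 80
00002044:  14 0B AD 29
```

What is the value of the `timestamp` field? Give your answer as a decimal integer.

46359

`timestamp` is the first field, at byte offset 0, occupying 2 bytes.
Bytes at offsets 0..1: B5 17.
Big-endian: lowest address holds the most-significant byte.
The bytes are already most-significant first: 0xB517.
0xB517 = 46359.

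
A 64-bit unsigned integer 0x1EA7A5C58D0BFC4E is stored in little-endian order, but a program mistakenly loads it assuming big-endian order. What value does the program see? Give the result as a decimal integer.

Stored little-endian, the bytes at ascending addresses are 4E FC 0B 8D C5 A5 A7 1E.
Read back as big-endian, the last byte is least significant, giving 0x4EFC0B8DC5A5A71E.
0x4EFC0B8DC5A5A71E = 5691436732623726366.

5691436732623726366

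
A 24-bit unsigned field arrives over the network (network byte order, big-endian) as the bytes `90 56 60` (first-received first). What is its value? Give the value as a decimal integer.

Big-endian stores the most-significant byte at the lowest address.
The bytes are already most-significant first: 0x905660.
0x905660 = 9459296.

9459296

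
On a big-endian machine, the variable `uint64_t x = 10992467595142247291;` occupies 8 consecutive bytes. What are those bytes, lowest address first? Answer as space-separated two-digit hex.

10992467595142247291 in hexadecimal, padded to 64 bits, is 0x988D17098572337B.
Split into bytes (most-significant first): 98 8D 17 09 85 72 33 7B.
Big-endian: lowest address holds the most-significant byte.
So the memory order matches the most-significant-first order: 98 8D 17 09 85 72 33 7B.

98 8D 17 09 85 72 33 7B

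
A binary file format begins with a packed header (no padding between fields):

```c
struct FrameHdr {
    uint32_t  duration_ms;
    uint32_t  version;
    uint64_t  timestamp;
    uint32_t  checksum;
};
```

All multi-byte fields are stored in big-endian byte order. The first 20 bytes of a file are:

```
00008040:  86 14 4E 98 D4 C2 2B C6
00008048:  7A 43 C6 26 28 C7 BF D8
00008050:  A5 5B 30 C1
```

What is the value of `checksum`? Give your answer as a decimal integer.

`checksum` follows `duration_ms` (4 B), `version` (4 B), `timestamp` (8 B), so it starts at offset 4 + 4 + 8 = 16 and occupies 4 bytes.
Bytes at offsets 16..19: A5 5B 30 C1.
Big-endian stores the most-significant byte at the lowest address.
The bytes are already most-significant first: 0xA55B30C1.
0xA55B30C1 = 2774216897.

2774216897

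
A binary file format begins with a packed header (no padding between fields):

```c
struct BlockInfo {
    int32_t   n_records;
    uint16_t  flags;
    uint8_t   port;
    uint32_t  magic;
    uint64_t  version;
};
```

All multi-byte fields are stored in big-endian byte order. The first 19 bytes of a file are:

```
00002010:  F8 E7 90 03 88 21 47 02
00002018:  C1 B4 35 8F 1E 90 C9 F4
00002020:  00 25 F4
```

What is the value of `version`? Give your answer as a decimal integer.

10312839393781491188

`version` follows `n_records` (4 B), `flags` (2 B), `port` (1 B), `magic` (4 B), so it starts at offset 4 + 2 + 1 + 4 = 11 and occupies 8 bytes.
Bytes at offsets 11..18: 8F 1E 90 C9 F4 00 25 F4.
Big-endian stores the most-significant byte at the lowest address.
The bytes are already most-significant first: 0x8F1E90C9F40025F4.
0x8F1E90C9F40025F4 = 10312839393781491188.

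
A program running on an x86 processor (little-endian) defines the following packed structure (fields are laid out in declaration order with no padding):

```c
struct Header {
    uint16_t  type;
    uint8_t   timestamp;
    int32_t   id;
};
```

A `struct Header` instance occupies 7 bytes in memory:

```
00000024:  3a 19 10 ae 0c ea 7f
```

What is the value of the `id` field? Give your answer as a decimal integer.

2146045102

`id` follows `type` (2 B), `timestamp` (1 B), so it starts at offset 2 + 1 = 3 and occupies 4 bytes.
Bytes at offsets 3..6: AE 0C EA 7F.
In little-endian order the low byte comes first in memory.
Reassemble most-significant byte first: 7F EA 0C AE → 0x7FEA0CAE.
0x7FEA0CAE = 2146045102.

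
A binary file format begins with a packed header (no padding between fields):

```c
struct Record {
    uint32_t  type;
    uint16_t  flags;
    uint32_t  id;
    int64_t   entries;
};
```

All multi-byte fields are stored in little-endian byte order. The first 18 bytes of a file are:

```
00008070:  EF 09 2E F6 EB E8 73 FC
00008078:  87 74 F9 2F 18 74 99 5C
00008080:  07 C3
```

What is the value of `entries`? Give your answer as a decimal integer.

-4393441097329135623

`entries` follows `type` (4 B), `flags` (2 B), `id` (4 B), so it starts at offset 4 + 2 + 4 = 10 and occupies 8 bytes.
Bytes at offsets 10..17: F9 2F 18 74 99 5C 07 C3.
Little-endian: lowest address holds the least-significant byte.
Reassemble most-significant byte first: C3 07 5C 99 74 18 2F F9 → 0xC3075C9974182FF9.
Top bit is set, so as a signed 64-bit value this is 0xC3075C9974182FF9 − 2^64 = -4393441097329135623.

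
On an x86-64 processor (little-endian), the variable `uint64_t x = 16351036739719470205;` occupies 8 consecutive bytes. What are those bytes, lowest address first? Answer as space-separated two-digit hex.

16351036739719470205 in hexadecimal, padded to 64 bits, is 0xE2EA8D4884571C7D.
Split into bytes (most-significant first): E2 EA 8D 48 84 57 1C 7D.
Little-endian stores the least-significant byte at the lowest address.
So at ascending addresses the bytes are 7D 1C 57 84 48 8D EA E2.

7D 1C 57 84 48 8D EA E2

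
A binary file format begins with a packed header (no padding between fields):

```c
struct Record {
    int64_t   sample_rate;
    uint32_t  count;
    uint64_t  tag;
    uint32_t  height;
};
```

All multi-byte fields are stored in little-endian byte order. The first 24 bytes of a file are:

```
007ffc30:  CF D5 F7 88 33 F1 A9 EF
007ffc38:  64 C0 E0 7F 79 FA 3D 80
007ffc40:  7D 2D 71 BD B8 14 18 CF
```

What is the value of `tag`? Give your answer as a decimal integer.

13650741962582391417

`tag` follows `sample_rate` (8 B), `count` (4 B), so it starts at offset 8 + 4 = 12 and occupies 8 bytes.
Bytes at offsets 12..19: 79 FA 3D 80 7D 2D 71 BD.
In little-endian order the low byte comes first in memory.
Reassemble most-significant byte first: BD 71 2D 7D 80 3D FA 79 → 0xBD712D7D803DFA79.
0xBD712D7D803DFA79 = 13650741962582391417.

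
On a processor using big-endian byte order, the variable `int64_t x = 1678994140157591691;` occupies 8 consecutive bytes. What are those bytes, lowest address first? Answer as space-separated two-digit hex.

1678994140157591691 in hexadecimal, padded to 64 bits, is 0x174CFC46580E408B.
Split into bytes (most-significant first): 17 4C FC 46 58 0E 40 8B.
Big-endian: lowest address holds the most-significant byte.
So the memory order matches the most-significant-first order: 17 4C FC 46 58 0E 40 8B.

17 4C FC 46 58 0E 40 8B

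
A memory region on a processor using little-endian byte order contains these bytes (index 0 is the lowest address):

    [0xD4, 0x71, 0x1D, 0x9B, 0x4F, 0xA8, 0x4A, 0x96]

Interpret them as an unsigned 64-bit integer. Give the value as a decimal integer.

10829653313824059860

Little-endian: lowest address holds the least-significant byte.
Reassemble most-significant byte first: 96 4A A8 4F 9B 1D 71 D4 → 0x964AA84F9B1D71D4.
0x964AA84F9B1D71D4 = 10829653313824059860.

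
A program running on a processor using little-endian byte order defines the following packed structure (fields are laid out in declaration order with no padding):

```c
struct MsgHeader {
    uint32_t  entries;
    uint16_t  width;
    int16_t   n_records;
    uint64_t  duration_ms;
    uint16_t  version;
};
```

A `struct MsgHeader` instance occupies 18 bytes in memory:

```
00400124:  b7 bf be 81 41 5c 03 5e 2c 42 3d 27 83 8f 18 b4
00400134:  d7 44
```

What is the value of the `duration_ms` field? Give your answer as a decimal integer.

`duration_ms` follows `entries` (4 B), `width` (2 B), `n_records` (2 B), so it starts at offset 4 + 2 + 2 = 8 and occupies 8 bytes.
Bytes at offsets 8..15: 2C 42 3D 27 83 8F 18 B4.
Little-endian stores the least-significant byte at the lowest address.
Reassemble most-significant byte first: B4 18 8F 83 27 3D 42 2C → 0xB4188F83273D422C.
0xB4188F83273D422C = 12977280119729898028.

12977280119729898028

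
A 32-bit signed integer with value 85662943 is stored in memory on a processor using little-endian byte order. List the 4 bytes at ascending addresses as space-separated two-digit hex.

85662943 in hexadecimal, padded to 32 bits, is 0x051B1CDF.
Split into bytes (most-significant first): 05 1B 1C DF.
In little-endian order the low byte comes first in memory.
So at ascending addresses the bytes are DF 1C 1B 05.

DF 1C 1B 05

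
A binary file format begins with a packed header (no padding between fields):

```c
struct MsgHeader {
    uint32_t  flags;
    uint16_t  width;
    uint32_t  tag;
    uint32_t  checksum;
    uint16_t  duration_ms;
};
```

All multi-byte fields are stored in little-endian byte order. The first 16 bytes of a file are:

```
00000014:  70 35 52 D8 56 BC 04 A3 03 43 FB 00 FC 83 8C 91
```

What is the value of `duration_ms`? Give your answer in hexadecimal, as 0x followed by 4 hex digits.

`duration_ms` follows `flags` (4 B), `width` (2 B), `tag` (4 B), `checksum` (4 B), so it starts at offset 4 + 2 + 4 + 4 = 14 and occupies 2 bytes.
Bytes at offsets 14..15: 8C 91.
Little-endian: lowest address holds the least-significant byte.
Reassemble most-significant byte first: 91 8C → 0x918C.

0x918C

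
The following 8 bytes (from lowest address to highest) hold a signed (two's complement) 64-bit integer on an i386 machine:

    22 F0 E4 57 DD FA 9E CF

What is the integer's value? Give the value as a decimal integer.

Little-endian: lowest address holds the least-significant byte.
Reassemble most-significant byte first: CF 9E FA DD 57 E4 F0 22 → 0xCF9EFADD57E4F022.
Top bit is set, so as a signed 64-bit value this is 0xCF9EFADD57E4F022 − 2^64 = -3486073232968847326.

-3486073232968847326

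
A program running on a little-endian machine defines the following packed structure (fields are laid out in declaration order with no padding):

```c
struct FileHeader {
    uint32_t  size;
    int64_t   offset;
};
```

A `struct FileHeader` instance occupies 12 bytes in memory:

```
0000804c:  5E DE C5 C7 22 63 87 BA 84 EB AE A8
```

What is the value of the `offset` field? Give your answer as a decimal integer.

`offset` follows `size` (4 bytes), so it starts at byte offset 4 and occupies 8 bytes.
Bytes at offsets 4..11: 22 63 87 BA 84 EB AE A8.
Little-endian stores the least-significant byte at the lowest address.
Reassemble most-significant byte first: A8 AE EB 84 BA 87 63 22 → 0xA8AEEB84BA876322.
Top bit is set, so as a signed 64-bit value this is 0xA8AEEB84BA876322 − 2^64 = -6291832674092358878.

-6291832674092358878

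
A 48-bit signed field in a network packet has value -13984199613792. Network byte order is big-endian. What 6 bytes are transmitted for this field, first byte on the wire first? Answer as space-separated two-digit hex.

Two's complement of -13984199613792 in 48 bits: 13984199613792 = 0x0CB7F3401D60; invert → 0xF3480CBFE29F; add 1 → 0xF3480CBFE2A0.
Split into bytes (most-significant first): F3 48 0C BF E2 A0.
Big-endian stores the most-significant byte at the lowest address.
So the memory order matches the most-significant-first order: F3 48 0C BF E2 A0.

F3 48 0C BF E2 A0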